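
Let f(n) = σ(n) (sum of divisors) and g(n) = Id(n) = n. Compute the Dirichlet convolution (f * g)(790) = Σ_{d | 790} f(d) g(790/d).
(σ * Id)(790) = 8745

Divisors of 790: [1, 2, 5, 10, 79, 158, 395, 790]. For each d | 790:
  d = 1: σ(1) · Id(790/1) = 1 · 790 = 790
  d = 2: σ(2) · Id(790/2) = 3 · 395 = 1185
  d = 5: σ(5) · Id(790/5) = 6 · 158 = 948
  d = 10: σ(10) · Id(790/10) = 18 · 79 = 1422
  d = 79: σ(79) · Id(790/79) = 80 · 10 = 800
  d = 158: σ(158) · Id(790/158) = 240 · 5 = 1200
  d = 395: σ(395) · Id(790/395) = 480 · 2 = 960
  d = 790: σ(790) · Id(790/790) = 1440 · 1 = 1440
Summing: (σ * Id)(790) = 790 + 1185 + 948 + 1422 + 800 + 1200 + 960 + 1440 = 8745.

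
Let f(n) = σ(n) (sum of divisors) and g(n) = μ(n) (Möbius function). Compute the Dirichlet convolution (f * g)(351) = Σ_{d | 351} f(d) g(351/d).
(σ * μ)(351) = 351

Divisors of 351: [1, 3, 9, 13, 27, 39, 117, 351]. For each d | 351:
  d = 1: σ(1) · μ(351/1) = 1 · 0 = 0
  d = 3: σ(3) · μ(351/3) = 4 · 0 = 0
  d = 9: σ(9) · μ(351/9) = 13 · 1 = 13
  d = 13: σ(13) · μ(351/13) = 14 · 0 = 0
  d = 27: σ(27) · μ(351/27) = 40 · -1 = -40
  d = 39: σ(39) · μ(351/39) = 56 · 0 = 0
  d = 117: σ(117) · μ(351/117) = 182 · -1 = -182
  d = 351: σ(351) · μ(351/351) = 560 · 1 = 560
Summing: (σ * μ)(351) = 0 + 0 + 13 + 0 + -40 + 0 + -182 + 560 = 351.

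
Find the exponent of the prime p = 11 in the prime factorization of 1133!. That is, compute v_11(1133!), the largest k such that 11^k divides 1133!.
v_11(1133!) = 112

Legendre's formula: v_p(n!) = Σ_{k ≥ 1} ⌊n / p^k⌋. For p = 11, n = 1133, the terms are:
  ⌊1133/11^1⌋ = ⌊1133/11⌋ = 103
  ⌊1133/11^2⌋ = ⌊1133/121⌋ = 9
(the next term ⌊1133/11^3⌋ = 0, terminating the sum). Summing: v_11(1133!) = 103 + 9 = 112.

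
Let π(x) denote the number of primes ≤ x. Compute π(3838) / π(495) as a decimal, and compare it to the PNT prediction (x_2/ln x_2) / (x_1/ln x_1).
π(3838)/π(495) = 532/94 ≈ 5.6596;  PNT prediction ≈ 5.8293.

π(495) = 94 and π(3838) = 532, so π(3838)/π(495) ≈ 5.6596. The PNT-predicted ratio is (3838/ln(3838)) / (495/ln(495)) ≈ 5.8293. The two agree to within a few percent, as expected.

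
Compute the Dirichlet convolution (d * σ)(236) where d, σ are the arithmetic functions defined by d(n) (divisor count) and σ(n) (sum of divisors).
(d * σ)(236) = 992

Divisors of 236: [1, 2, 4, 59, 118, 236]. For each d | 236:
  d = 1: d(1) · σ(236/1) = 1 · 420 = 420
  d = 2: d(2) · σ(236/2) = 2 · 180 = 360
  d = 4: d(4) · σ(236/4) = 3 · 60 = 180
  d = 59: d(59) · σ(236/59) = 2 · 7 = 14
  d = 118: d(118) · σ(236/118) = 4 · 3 = 12
  d = 236: d(236) · σ(236/236) = 6 · 1 = 6
Summing: (d * σ)(236) = 420 + 360 + 180 + 14 + 12 + 6 = 992.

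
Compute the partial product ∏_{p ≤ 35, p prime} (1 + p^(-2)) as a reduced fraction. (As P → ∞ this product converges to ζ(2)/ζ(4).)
∏ = 7292191856800000/4827887490090357

The primes p ≤ 35 are [2, 3, 5, 7, 11, 13, 17, 19, 23, 29, 31]. For each, (1 + 1/p^2) = (p^2 + 1)/p^2. Multiplying these fractions over p ∈ [2, 3, 5, 7, 11, 13, 17, 19, 23, 29, 31] gives 7292191856800000/4827887490090357. (In the limit P → ∞ this tends to ζ(2)/ζ(4).)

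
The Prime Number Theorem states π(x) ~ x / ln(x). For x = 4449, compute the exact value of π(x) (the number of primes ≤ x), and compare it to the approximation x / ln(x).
π(4449) = 604;  x/ln(x) ≈ 529.62;  relative error ≈ 12.32%.

Directly count primes up to 4449: π(4449) = 604. The PNT approximation gives 4449/ln(4449) ≈ 4449/8.40043 ≈ 529.62. Relative error (π(x) − x/ln(x)) / π(x) ≈ 12.32%; the approximation is known to undercount slightly (Li(x) is a better estimate).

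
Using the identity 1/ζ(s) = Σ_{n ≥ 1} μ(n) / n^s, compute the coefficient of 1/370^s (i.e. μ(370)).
μ(370) = -1

Factor n = 370 = 2 · 5 · 37. μ(n) = 0 if any exponent ≥ 2 (not squarefree); otherwise μ(n) = (−1)^{ω(n)} where ω(n) is the number of distinct prime factors. Applying: μ(370) = -1.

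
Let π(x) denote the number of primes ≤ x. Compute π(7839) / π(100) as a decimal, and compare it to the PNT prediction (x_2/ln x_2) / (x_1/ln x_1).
π(7839)/π(100) = 990/25 ≈ 39.6000;  PNT prediction ≈ 40.2592.

π(100) = 25 and π(7839) = 990, so π(7839)/π(100) ≈ 39.6000. The PNT-predicted ratio is (7839/ln(7839)) / (100/ln(100)) ≈ 40.2592. The two agree to within a few percent, as expected.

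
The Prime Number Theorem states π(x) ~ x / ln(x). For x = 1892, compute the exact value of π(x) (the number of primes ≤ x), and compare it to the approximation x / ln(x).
π(1892) = 290;  x/ln(x) ≈ 250.75;  relative error ≈ 13.53%.

Directly count primes up to 1892: π(1892) = 290. The PNT approximation gives 1892/ln(1892) ≈ 1892/7.54539 ≈ 250.75. Relative error (π(x) − x/ln(x)) / π(x) ≈ 13.53%; the approximation is known to undercount slightly (Li(x) is a better estimate).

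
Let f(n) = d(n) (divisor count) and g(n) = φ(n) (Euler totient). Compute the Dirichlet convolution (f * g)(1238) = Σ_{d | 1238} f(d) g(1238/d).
(d * φ)(1238) = 1860

Divisors of 1238: [1, 2, 619, 1238]. For each d | 1238:
  d = 1: d(1) · φ(1238/1) = 1 · 618 = 618
  d = 2: d(2) · φ(1238/2) = 2 · 618 = 1236
  d = 619: d(619) · φ(1238/619) = 2 · 1 = 2
  d = 1238: d(1238) · φ(1238/1238) = 4 · 1 = 4
Summing: (d * φ)(1238) = 618 + 1236 + 2 + 4 = 1860.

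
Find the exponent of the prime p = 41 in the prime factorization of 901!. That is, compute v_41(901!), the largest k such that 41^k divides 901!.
v_41(901!) = 21

Legendre's formula: v_p(n!) = Σ_{k ≥ 1} ⌊n / p^k⌋. For p = 41, n = 901, the terms are:
  ⌊901/41^1⌋ = ⌊901/41⌋ = 21
(the next term ⌊901/41^2⌋ = 0, terminating the sum). Summing: v_41(901!) = 21 = 21.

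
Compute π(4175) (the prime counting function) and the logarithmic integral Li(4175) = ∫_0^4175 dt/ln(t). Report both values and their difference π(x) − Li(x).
π(4175) = 573;  Li(4175) ≈ 586.41;  π(x) − Li(x) ≈ -13.41.

Direct count of primes ≤ 4175 gives π(4175) = 573. Numerical evaluation of the logarithmic integral gives Li(4175) ≈ 586.41. The difference π(x) − Li(x) ≈ -13.41 is typically negative for small/moderate x (Li(x) overestimates), though Littlewood's theorem shows this sign changes infinitely often.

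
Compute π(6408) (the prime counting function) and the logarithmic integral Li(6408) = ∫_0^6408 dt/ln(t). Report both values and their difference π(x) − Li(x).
π(6408) = 834;  Li(6408) ≈ 847.13;  π(x) − Li(x) ≈ -13.13.

Direct count of primes ≤ 6408 gives π(6408) = 834. Numerical evaluation of the logarithmic integral gives Li(6408) ≈ 847.13. The difference π(x) − Li(x) ≈ -13.13 is typically negative for small/moderate x (Li(x) overestimates), though Littlewood's theorem shows this sign changes infinitely often.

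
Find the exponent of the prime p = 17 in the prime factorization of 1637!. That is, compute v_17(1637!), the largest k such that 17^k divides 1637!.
v_17(1637!) = 101

Legendre's formula: v_p(n!) = Σ_{k ≥ 1} ⌊n / p^k⌋. For p = 17, n = 1637, the terms are:
  ⌊1637/17^1⌋ = ⌊1637/17⌋ = 96
  ⌊1637/17^2⌋ = ⌊1637/289⌋ = 5
(the next term ⌊1637/17^3⌋ = 0, terminating the sum). Summing: v_17(1637!) = 96 + 5 = 101.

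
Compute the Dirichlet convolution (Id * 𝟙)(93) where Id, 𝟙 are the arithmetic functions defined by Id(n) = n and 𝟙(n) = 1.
(Id * 𝟙)(93) = 128

Divisors of 93: [1, 3, 31, 93]. For each d | 93:
  d = 1: Id(1) · 𝟙(93/1) = 1 · 1 = 1
  d = 3: Id(3) · 𝟙(93/3) = 3 · 1 = 3
  d = 31: Id(31) · 𝟙(93/31) = 31 · 1 = 31
  d = 93: Id(93) · 𝟙(93/93) = 93 · 1 = 93
Summing: (Id * 𝟙)(93) = 1 + 3 + 31 + 93 = 128.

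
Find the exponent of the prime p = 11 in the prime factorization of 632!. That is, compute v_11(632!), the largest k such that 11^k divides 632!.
v_11(632!) = 62

Legendre's formula: v_p(n!) = Σ_{k ≥ 1} ⌊n / p^k⌋. For p = 11, n = 632, the terms are:
  ⌊632/11^1⌋ = ⌊632/11⌋ = 57
  ⌊632/11^2⌋ = ⌊632/121⌋ = 5
(the next term ⌊632/11^3⌋ = 0, terminating the sum). Summing: v_11(632!) = 57 + 5 = 62.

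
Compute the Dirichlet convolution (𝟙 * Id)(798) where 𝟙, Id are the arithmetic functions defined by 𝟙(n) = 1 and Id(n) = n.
(𝟙 * Id)(798) = 1920

Divisors of 798: [1, 2, 3, 6, 7, 14, 19, 21, 38, 42, 57, 114, 133, 266, 399, 798]. For each d | 798:
  d = 1: 𝟙(1) · Id(798/1) = 1 · 798 = 798
  d = 2: 𝟙(2) · Id(798/2) = 1 · 399 = 399
  d = 3: 𝟙(3) · Id(798/3) = 1 · 266 = 266
  d = 6: 𝟙(6) · Id(798/6) = 1 · 133 = 133
  d = 7: 𝟙(7) · Id(798/7) = 1 · 114 = 114
  d = 14: 𝟙(14) · Id(798/14) = 1 · 57 = 57
  d = 19: 𝟙(19) · Id(798/19) = 1 · 42 = 42
  d = 21: 𝟙(21) · Id(798/21) = 1 · 38 = 38
  d = 38: 𝟙(38) · Id(798/38) = 1 · 21 = 21
  d = 42: 𝟙(42) · Id(798/42) = 1 · 19 = 19
  d = 57: 𝟙(57) · Id(798/57) = 1 · 14 = 14
  d = 114: 𝟙(114) · Id(798/114) = 1 · 7 = 7
  d = 133: 𝟙(133) · Id(798/133) = 1 · 6 = 6
  d = 266: 𝟙(266) · Id(798/266) = 1 · 3 = 3
  d = 399: 𝟙(399) · Id(798/399) = 1 · 2 = 2
  d = 798: 𝟙(798) · Id(798/798) = 1 · 1 = 1
Summing: (𝟙 * Id)(798) = 798 + 399 + 266 + 133 + 114 + 57 + 42 + 38 + 21 + 19 + 14 + 7 + 6 + 3 + 2 + 1 = 1920.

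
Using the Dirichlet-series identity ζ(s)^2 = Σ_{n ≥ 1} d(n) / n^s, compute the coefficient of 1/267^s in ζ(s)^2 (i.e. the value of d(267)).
d(267) = 4

ζ(s)^2 = (Σ 1/m^s)(Σ 1/k^s). The coefficient of 1/n^s in the product is the number of ordered pairs (m, k) with mk = n, which equals d(n). For n = 267, divisors are [1, 3, 89, 267], so d(267) = 4.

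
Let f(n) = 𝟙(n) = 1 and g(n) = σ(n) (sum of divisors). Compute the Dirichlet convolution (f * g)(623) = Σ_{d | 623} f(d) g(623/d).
(𝟙 * σ)(623) = 819

Divisors of 623: [1, 7, 89, 623]. For each d | 623:
  d = 1: 𝟙(1) · σ(623/1) = 1 · 720 = 720
  d = 7: 𝟙(7) · σ(623/7) = 1 · 90 = 90
  d = 89: 𝟙(89) · σ(623/89) = 1 · 8 = 8
  d = 623: 𝟙(623) · σ(623/623) = 1 · 1 = 1
Summing: (𝟙 * σ)(623) = 720 + 90 + 8 + 1 = 819.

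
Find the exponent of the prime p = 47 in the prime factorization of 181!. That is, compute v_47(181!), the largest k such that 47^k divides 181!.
v_47(181!) = 3

Legendre's formula: v_p(n!) = Σ_{k ≥ 1} ⌊n / p^k⌋. For p = 47, n = 181, the terms are:
  ⌊181/47^1⌋ = ⌊181/47⌋ = 3
(the next term ⌊181/47^2⌋ = 0, terminating the sum). Summing: v_47(181!) = 3 = 3.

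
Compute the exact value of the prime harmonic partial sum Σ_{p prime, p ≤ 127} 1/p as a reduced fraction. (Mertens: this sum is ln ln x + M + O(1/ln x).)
Σ 1/p = 7457575819106455685806801283735357697478405891621/4014476939333036189094441199026045136645885247730

π(127) = 31, so the primes ≤ 127 are [2, 3, 5, 7, 11, 13, 17, 19, 23, 29, 31, 37, 41, 43, 47, 53, 59, 61, 67, 71, 73, 79, 83, 89, 97, 101, 103, 107, 109, 113, 127]. Summing 1/p over these primes: 7457575819106455685806801283735357697478405891621/4014476939333036189094441199026045136645885247730 ≈ 1.8577. Mertens estimate ln ln(127) + 0.2615 ≈ 1.8393.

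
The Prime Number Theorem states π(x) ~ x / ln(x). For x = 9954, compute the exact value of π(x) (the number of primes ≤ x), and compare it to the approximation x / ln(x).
π(9954) = 1227;  x/ln(x) ≈ 1081.28;  relative error ≈ 11.88%.

Directly count primes up to 9954: π(9954) = 1227. The PNT approximation gives 9954/ln(9954) ≈ 9954/9.20573 ≈ 1081.28. Relative error (π(x) − x/ln(x)) / π(x) ≈ 11.88%; the approximation is known to undercount slightly (Li(x) is a better estimate).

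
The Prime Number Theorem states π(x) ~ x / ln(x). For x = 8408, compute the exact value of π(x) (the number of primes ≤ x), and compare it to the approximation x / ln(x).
π(8408) = 1051;  x/ln(x) ≈ 930.40;  relative error ≈ 11.47%.

Directly count primes up to 8408: π(8408) = 1051. The PNT approximation gives 8408/ln(8408) ≈ 8408/9.03694 ≈ 930.40. Relative error (π(x) − x/ln(x)) / π(x) ≈ 11.47%; the approximation is known to undercount slightly (Li(x) is a better estimate).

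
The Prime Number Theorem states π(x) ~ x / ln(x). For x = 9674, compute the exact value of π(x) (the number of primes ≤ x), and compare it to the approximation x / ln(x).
π(9674) = 1193;  x/ln(x) ≈ 1054.13;  relative error ≈ 11.64%.

Directly count primes up to 9674: π(9674) = 1193. The PNT approximation gives 9674/ln(9674) ≈ 9674/9.17720 ≈ 1054.13. Relative error (π(x) − x/ln(x)) / π(x) ≈ 11.64%; the approximation is known to undercount slightly (Li(x) is a better estimate).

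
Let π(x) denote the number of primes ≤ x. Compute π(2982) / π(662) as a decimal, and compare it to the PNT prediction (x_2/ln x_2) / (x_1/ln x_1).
π(2982)/π(662) = 429/121 ≈ 3.5455;  PNT prediction ≈ 3.6571.

π(662) = 121 and π(2982) = 429, so π(2982)/π(662) ≈ 3.5455. The PNT-predicted ratio is (2982/ln(2982)) / (662/ln(662)) ≈ 3.6571. The two agree to within a few percent, as expected.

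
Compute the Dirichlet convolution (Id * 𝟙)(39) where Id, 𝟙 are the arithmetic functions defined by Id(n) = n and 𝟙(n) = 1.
(Id * 𝟙)(39) = 56

Divisors of 39: [1, 3, 13, 39]. For each d | 39:
  d = 1: Id(1) · 𝟙(39/1) = 1 · 1 = 1
  d = 3: Id(3) · 𝟙(39/3) = 3 · 1 = 3
  d = 13: Id(13) · 𝟙(39/13) = 13 · 1 = 13
  d = 39: Id(39) · 𝟙(39/39) = 39 · 1 = 39
Summing: (Id * 𝟙)(39) = 1 + 3 + 13 + 39 = 56.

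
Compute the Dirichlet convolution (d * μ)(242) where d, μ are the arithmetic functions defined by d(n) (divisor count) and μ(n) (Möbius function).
(d * μ)(242) = 1

Divisors of 242: [1, 2, 11, 22, 121, 242]. For each d | 242:
  d = 1: d(1) · μ(242/1) = 1 · 0 = 0
  d = 2: d(2) · μ(242/2) = 2 · 0 = 0
  d = 11: d(11) · μ(242/11) = 2 · 1 = 2
  d = 22: d(22) · μ(242/22) = 4 · -1 = -4
  d = 121: d(121) · μ(242/121) = 3 · -1 = -3
  d = 242: d(242) · μ(242/242) = 6 · 1 = 6
Summing: (d * μ)(242) = 0 + 0 + 2 + -4 + -3 + 6 = 1.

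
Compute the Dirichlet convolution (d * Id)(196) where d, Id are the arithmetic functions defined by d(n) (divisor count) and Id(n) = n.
(d * Id)(196) = 726

Divisors of 196: [1, 2, 4, 7, 14, 28, 49, 98, 196]. For each d | 196:
  d = 1: d(1) · Id(196/1) = 1 · 196 = 196
  d = 2: d(2) · Id(196/2) = 2 · 98 = 196
  d = 4: d(4) · Id(196/4) = 3 · 49 = 147
  d = 7: d(7) · Id(196/7) = 2 · 28 = 56
  d = 14: d(14) · Id(196/14) = 4 · 14 = 56
  d = 28: d(28) · Id(196/28) = 6 · 7 = 42
  d = 49: d(49) · Id(196/49) = 3 · 4 = 12
  d = 98: d(98) · Id(196/98) = 6 · 2 = 12
  d = 196: d(196) · Id(196/196) = 9 · 1 = 9
Summing: (d * Id)(196) = 196 + 196 + 147 + 56 + 56 + 42 + 12 + 12 + 9 = 726.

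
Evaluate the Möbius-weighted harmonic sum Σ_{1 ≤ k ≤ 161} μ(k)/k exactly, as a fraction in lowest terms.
Σ μ(k)/k = 674117532155663976794637693297075629210667954252961166216521/35375166993717494840635767087951744212057570647889977422429870

Values of μ(k) for 1 ≤ k ≤ 161: μ(1) = 1, μ(2) = -1, μ(3) = -1, μ(5) = -1, μ(6) = 1, μ(7) = -1, μ(10) = 1, μ(11) = -1, μ(13) = -1, μ(14) = 1, μ(15) = 1, μ(17) = -1, μ(19) = -1, μ(21) = 1, μ(22) = 1, μ(23) = -1, μ(26) = 1, μ(29) = -1, μ(30) = -1, μ(31) = -1, μ(33) = 1, μ(34) = 1, μ(35) = 1, μ(37) = -1, μ(38) = 1, μ(39) = 1, μ(41) = -1, μ(42) = -1, μ(43) = -1, μ(46) = 1, μ(47) = -1, μ(51) = 1, μ(53) = -1, μ(55) = 1, μ(57) = 1, μ(58) = 1, μ(59) = -1, μ(61) = -1, μ(62) = 1, μ(65) = 1, μ(66) = -1, μ(67) = -1, μ(69) = 1, μ(70) = -1, μ(71) = -1, μ(73) = -1, μ(74) = 1, μ(77) = 1, μ(78) = -1, μ(79) = -1, μ(82) = 1, μ(83) = -1, μ(85) = 1, μ(86) = 1, μ(87) = 1, μ(89) = -1, μ(91) = 1, μ(93) = 1, μ(94) = 1, μ(95) = 1, μ(97) = -1, μ(101) = -1, μ(102) = -1, μ(103) = -1, μ(105) = -1, μ(106) = 1, μ(107) = -1, μ(109) = -1, μ(110) = -1, μ(111) = 1, μ(113) = -1, μ(114) = -1, μ(115) = 1, μ(118) = 1, μ(119) = 1, μ(122) = 1, μ(123) = 1, μ(127) = -1, μ(129) = 1, μ(130) = -1, μ(131) = -1, μ(133) = 1, μ(134) = 1, μ(137) = -1, μ(138) = -1, μ(139) = -1, μ(141) = 1, μ(142) = 1, μ(143) = 1, μ(145) = 1, μ(146) = 1, μ(149) = -1, μ(151) = -1, μ(154) = -1, μ(155) = 1, μ(157) = -1, μ(158) = 1, μ(159) = 1, μ(161) = 1, with μ = 0 on non-squarefree integers. Summing μ(k)/k for k where μ(k) ≠ 0 gives 674117532155663976794637693297075629210667954252961166216521/35375166993717494840635767087951744212057570647889977422429870 ≈ 0.0191. (PNT ⟺ this sum → 0 as n → ∞.)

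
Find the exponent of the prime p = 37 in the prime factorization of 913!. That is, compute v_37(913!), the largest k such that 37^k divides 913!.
v_37(913!) = 24

Legendre's formula: v_p(n!) = Σ_{k ≥ 1} ⌊n / p^k⌋. For p = 37, n = 913, the terms are:
  ⌊913/37^1⌋ = ⌊913/37⌋ = 24
(the next term ⌊913/37^2⌋ = 0, terminating the sum). Summing: v_37(913!) = 24 = 24.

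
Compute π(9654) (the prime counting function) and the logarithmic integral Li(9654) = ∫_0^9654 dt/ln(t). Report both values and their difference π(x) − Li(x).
π(9654) = 1192;  Li(9654) ≈ 1208.50;  π(x) − Li(x) ≈ -16.50.

Direct count of primes ≤ 9654 gives π(9654) = 1192. Numerical evaluation of the logarithmic integral gives Li(9654) ≈ 1208.50. The difference π(x) − Li(x) ≈ -16.50 is typically negative for small/moderate x (Li(x) overestimates), though Littlewood's theorem shows this sign changes infinitely often.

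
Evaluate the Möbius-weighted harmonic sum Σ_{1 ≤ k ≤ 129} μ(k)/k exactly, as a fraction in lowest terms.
Σ μ(k)/k = 2883541630766650147338641079750887309418649355/401447693933303618909444119902604513664588524773

Values of μ(k) for 1 ≤ k ≤ 129: μ(1) = 1, μ(2) = -1, μ(3) = -1, μ(5) = -1, μ(6) = 1, μ(7) = -1, μ(10) = 1, μ(11) = -1, μ(13) = -1, μ(14) = 1, μ(15) = 1, μ(17) = -1, μ(19) = -1, μ(21) = 1, μ(22) = 1, μ(23) = -1, μ(26) = 1, μ(29) = -1, μ(30) = -1, μ(31) = -1, μ(33) = 1, μ(34) = 1, μ(35) = 1, μ(37) = -1, μ(38) = 1, μ(39) = 1, μ(41) = -1, μ(42) = -1, μ(43) = -1, μ(46) = 1, μ(47) = -1, μ(51) = 1, μ(53) = -1, μ(55) = 1, μ(57) = 1, μ(58) = 1, μ(59) = -1, μ(61) = -1, μ(62) = 1, μ(65) = 1, μ(66) = -1, μ(67) = -1, μ(69) = 1, μ(70) = -1, μ(71) = -1, μ(73) = -1, μ(74) = 1, μ(77) = 1, μ(78) = -1, μ(79) = -1, μ(82) = 1, μ(83) = -1, μ(85) = 1, μ(86) = 1, μ(87) = 1, μ(89) = -1, μ(91) = 1, μ(93) = 1, μ(94) = 1, μ(95) = 1, μ(97) = -1, μ(101) = -1, μ(102) = -1, μ(103) = -1, μ(105) = -1, μ(106) = 1, μ(107) = -1, μ(109) = -1, μ(110) = -1, μ(111) = 1, μ(113) = -1, μ(114) = -1, μ(115) = 1, μ(118) = 1, μ(119) = 1, μ(122) = 1, μ(123) = 1, μ(127) = -1, μ(129) = 1, with μ = 0 on non-squarefree integers. Summing μ(k)/k for k where μ(k) ≠ 0 gives 2883541630766650147338641079750887309418649355/401447693933303618909444119902604513664588524773 ≈ 0.0072. (PNT ⟺ this sum → 0 as n → ∞.)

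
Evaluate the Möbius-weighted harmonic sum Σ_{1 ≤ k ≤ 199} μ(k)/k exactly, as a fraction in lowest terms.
Σ μ(k)/k = -2525956533029285906333379660693655000208391328320024740655748842764916179604407/82104442544036437402623148487682251333557860946353167843084552367036963538575798

Values of μ(k) for 1 ≤ k ≤ 199: μ(1) = 1, μ(2) = -1, μ(3) = -1, μ(5) = -1, μ(6) = 1, μ(7) = -1, μ(10) = 1, μ(11) = -1, μ(13) = -1, μ(14) = 1, μ(15) = 1, μ(17) = -1, μ(19) = -1, μ(21) = 1, μ(22) = 1, μ(23) = -1, μ(26) = 1, μ(29) = -1, μ(30) = -1, μ(31) = -1, μ(33) = 1, μ(34) = 1, μ(35) = 1, μ(37) = -1, μ(38) = 1, μ(39) = 1, μ(41) = -1, μ(42) = -1, μ(43) = -1, μ(46) = 1, μ(47) = -1, μ(51) = 1, μ(53) = -1, μ(55) = 1, μ(57) = 1, μ(58) = 1, μ(59) = -1, μ(61) = -1, μ(62) = 1, μ(65) = 1, μ(66) = -1, μ(67) = -1, μ(69) = 1, μ(70) = -1, μ(71) = -1, μ(73) = -1, μ(74) = 1, μ(77) = 1, μ(78) = -1, μ(79) = -1, μ(82) = 1, μ(83) = -1, μ(85) = 1, μ(86) = 1, μ(87) = 1, μ(89) = -1, μ(91) = 1, μ(93) = 1, μ(94) = 1, μ(95) = 1, μ(97) = -1, μ(101) = -1, μ(102) = -1, μ(103) = -1, μ(105) = -1, μ(106) = 1, μ(107) = -1, μ(109) = -1, μ(110) = -1, μ(111) = 1, μ(113) = -1, μ(114) = -1, μ(115) = 1, μ(118) = 1, μ(119) = 1, μ(122) = 1, μ(123) = 1, μ(127) = -1, μ(129) = 1, μ(130) = -1, μ(131) = -1, μ(133) = 1, μ(134) = 1, μ(137) = -1, μ(138) = -1, μ(139) = -1, μ(141) = 1, μ(142) = 1, μ(143) = 1, μ(145) = 1, μ(146) = 1, μ(149) = -1, μ(151) = -1, μ(154) = -1, μ(155) = 1, μ(157) = -1, μ(158) = 1, μ(159) = 1, μ(161) = 1, μ(163) = -1, μ(165) = -1, μ(166) = 1, μ(167) = -1, μ(170) = -1, μ(173) = -1, μ(174) = -1, μ(177) = 1, μ(178) = 1, μ(179) = -1, μ(181) = -1, μ(182) = -1, μ(183) = 1, μ(185) = 1, μ(186) = -1, μ(187) = 1, μ(190) = -1, μ(191) = -1, μ(193) = -1, μ(194) = 1, μ(195) = -1, μ(197) = -1, μ(199) = -1, with μ = 0 on non-squarefree integers. Summing μ(k)/k for k where μ(k) ≠ 0 gives -2525956533029285906333379660693655000208391328320024740655748842764916179604407/82104442544036437402623148487682251333557860946353167843084552367036963538575798 ≈ -0.0308. (PNT ⟺ this sum → 0 as n → ∞.)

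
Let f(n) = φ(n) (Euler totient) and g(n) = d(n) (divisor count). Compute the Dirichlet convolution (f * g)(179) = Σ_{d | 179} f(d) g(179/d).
(φ * d)(179) = 180

Divisors of 179: [1, 179]. For each d | 179:
  d = 1: φ(1) · d(179/1) = 1 · 2 = 2
  d = 179: φ(179) · d(179/179) = 178 · 1 = 178
Summing: (φ * d)(179) = 2 + 178 = 180.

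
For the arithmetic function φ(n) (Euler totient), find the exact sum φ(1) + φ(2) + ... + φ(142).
Σ_{n ≤ 142} φ(n) = 6162

Compute φ(n) for each 1 ≤ n ≤ 142: φ(1) = 1, φ(2) = 1, φ(3) = 2, φ(4) = 2, φ(5) = 4, φ(6) = 2, φ(7) = 6, φ(8) = 4, φ(9) = 6, φ(10) = 4, φ(11) = 10, φ(12) = 4, φ(13) = 12, φ(14) = 6, φ(15) = 8, φ(16) = 8, φ(17) = 16, φ(18) = 6, φ(19) = 18, φ(20) = 8, φ(21) = 12, φ(22) = 10, φ(23) = 22, φ(24) = 8, φ(25) = 20, φ(26) = 12, φ(27) = 18, φ(28) = 12, φ(29) = 28, φ(30) = 8, φ(31) = 30, φ(32) = 16, φ(33) = 20, φ(34) = 16, φ(35) = 24, φ(36) = 12, φ(37) = 36, φ(38) = 18, φ(39) = 24, φ(40) = 16, φ(41) = 40, φ(42) = 12, φ(43) = 42, φ(44) = 20, φ(45) = 24, φ(46) = 22, φ(47) = 46, φ(48) = 16, φ(49) = 42, φ(50) = 20, φ(51) = 32, φ(52) = 24, φ(53) = 52, φ(54) = 18, φ(55) = 40, φ(56) = 24, φ(57) = 36, φ(58) = 28, φ(59) = 58, φ(60) = 16, φ(61) = 60, φ(62) = 30, φ(63) = 36, φ(64) = 32, φ(65) = 48, φ(66) = 20, φ(67) = 66, φ(68) = 32, φ(69) = 44, φ(70) = 24, φ(71) = 70, φ(72) = 24, φ(73) = 72, φ(74) = 36, φ(75) = 40, φ(76) = 36, φ(77) = 60, φ(78) = 24, φ(79) = 78, φ(80) = 32, φ(81) = 54, φ(82) = 40, φ(83) = 82, φ(84) = 24, φ(85) = 64, φ(86) = 42, φ(87) = 56, φ(88) = 40, φ(89) = 88, φ(90) = 24, φ(91) = 72, φ(92) = 44, φ(93) = 60, φ(94) = 46, φ(95) = 72, φ(96) = 32, φ(97) = 96, φ(98) = 42, φ(99) = 60, φ(100) = 40, φ(101) = 100, φ(102) = 32, φ(103) = 102, φ(104) = 48, φ(105) = 48, φ(106) = 52, φ(107) = 106, φ(108) = 36, φ(109) = 108, φ(110) = 40, φ(111) = 72, φ(112) = 48, φ(113) = 112, φ(114) = 36, φ(115) = 88, φ(116) = 56, φ(117) = 72, φ(118) = 58, φ(119) = 96, φ(120) = 32, φ(121) = 110, φ(122) = 60, φ(123) = 80, φ(124) = 60, φ(125) = 100, φ(126) = 36, φ(127) = 126, φ(128) = 64, φ(129) = 84, φ(130) = 48, φ(131) = 130, φ(132) = 40, φ(133) = 108, φ(134) = 66, φ(135) = 72, φ(136) = 64, φ(137) = 136, φ(138) = 44, φ(139) = 138, φ(140) = 48, φ(141) = 92, φ(142) = 70. Summing all 142 values: 6162. (Average order: Σ_{n ≤ x} φ(n) ~ (3/π²) x². For x = 142, (3/π²)·142² ≈ 6129.12.)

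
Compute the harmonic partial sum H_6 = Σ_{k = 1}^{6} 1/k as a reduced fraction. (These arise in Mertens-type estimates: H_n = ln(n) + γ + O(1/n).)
H_6 = 49/20

Direct summation: H_6 = 1 + 1/2 + ... + 1/6. The least common denominator is lcm(1, ..., 6) = 60; over this denominator the numerator is 60 + 30 + 20 + 15 + 12 + 10 = 147, so H_6 = 147/60; reducing by gcd(147, 60) = 3 gives 49/20 ≈ 2.45000. (The PNT-adjacent estimate ln(6) + γ ≈ 2.36898 matches within O(1/n).)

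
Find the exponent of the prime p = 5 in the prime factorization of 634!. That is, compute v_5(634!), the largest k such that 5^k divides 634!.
v_5(634!) = 157

Legendre's formula: v_p(n!) = Σ_{k ≥ 1} ⌊n / p^k⌋. For p = 5, n = 634, the terms are:
  ⌊634/5^1⌋ = ⌊634/5⌋ = 126
  ⌊634/5^2⌋ = ⌊634/25⌋ = 25
  ⌊634/5^3⌋ = ⌊634/125⌋ = 5
  ⌊634/5^4⌋ = ⌊634/625⌋ = 1
(the next term ⌊634/5^5⌋ = 0, terminating the sum). Summing: v_5(634!) = 126 + 25 + 5 + 1 = 157.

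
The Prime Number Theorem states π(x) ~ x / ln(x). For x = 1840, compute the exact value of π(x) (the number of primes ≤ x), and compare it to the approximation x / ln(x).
π(1840) = 282;  x/ln(x) ≈ 244.76;  relative error ≈ 13.21%.

Directly count primes up to 1840: π(1840) = 282. The PNT approximation gives 1840/ln(1840) ≈ 1840/7.51752 ≈ 244.76. Relative error (π(x) − x/ln(x)) / π(x) ≈ 13.21%; the approximation is known to undercount slightly (Li(x) is a better estimate).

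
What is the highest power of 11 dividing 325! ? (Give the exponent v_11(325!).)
v_11(325!) = 31

Legendre's formula: v_p(n!) = Σ_{k ≥ 1} ⌊n / p^k⌋. For p = 11, n = 325, the terms are:
  ⌊325/11^1⌋ = ⌊325/11⌋ = 29
  ⌊325/11^2⌋ = ⌊325/121⌋ = 2
(the next term ⌊325/11^3⌋ = 0, terminating the sum). Summing: v_11(325!) = 29 + 2 = 31.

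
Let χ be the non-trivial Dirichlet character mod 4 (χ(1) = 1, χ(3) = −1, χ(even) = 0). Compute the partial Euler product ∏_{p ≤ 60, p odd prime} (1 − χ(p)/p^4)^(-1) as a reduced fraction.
∏ = 183445748413257490575399266073534557279290897400455519407927913/185496494900685179853577258476392044643206802826790649934643200

The odd primes p ≤ 60 are [3, 5, 7, 11, 13, 17, 19, 23, 29, 31, 37, 41, 43, 47, 53, 59]. For each, χ(p) = 1 if p ≡ 1 mod 4, χ(p) = −1 if p ≡ 3 mod 4. Taking (1 − χ(p)/p^4)^(-1) = p^4/(p^4 − χ(p)): (1 − (-1)/3^4)^(-1) · (1 − (1)/5^4)^(-1) · (1 − (-1)/7^4)^(-1) · (1 − (-1)/11^4)^(-1) · (1 − (1)/13^4)^(-1) · (1 − (1)/17^4)^(-1) · (1 − (-1)/19^4)^(-1) · (1 − (-1)/23^4)^(-1) · (1 − (1)/29^4)^(-1) · (1 − (-1)/31^4)^(-1) · (1 − (1)/37^4)^(-1) · (1 − (1)/41^4)^(-1) · (1 − (-1)/43^4)^(-1) · (1 − (-1)/47^4)^(-1) · (1 − (1)/53^4)^(-1) · (1 − (-1)/59^4)^(-1) = 183445748413257490575399266073534557279290897400455519407927913/185496494900685179853577258476392044643206802826790649934643200.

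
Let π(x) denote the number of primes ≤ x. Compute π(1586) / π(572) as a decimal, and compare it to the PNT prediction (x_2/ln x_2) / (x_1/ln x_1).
π(1586)/π(572) = 250/105 ≈ 2.3810;  PNT prediction ≈ 2.3890.

π(572) = 105 and π(1586) = 250, so π(1586)/π(572) ≈ 2.3810. The PNT-predicted ratio is (1586/ln(1586)) / (572/ln(572)) ≈ 2.3890. The two agree to within a few percent, as expected.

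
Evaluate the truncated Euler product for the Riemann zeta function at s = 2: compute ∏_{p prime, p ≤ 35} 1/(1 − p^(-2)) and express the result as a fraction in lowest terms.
∏ = 82920037520482019/50722704772300800

The primes p ≤ 35 are [2, 3, 5, 7, 11, 13, 17, 19, 23, 29, 31]. For each prime, (1 − 1/p^2)^(-1) = p^2 / (p^2 − 1). The product is (1 − 1/2^2)^(-1), (1 − 1/3^2)^(-1), (1 − 1/5^2)^(-1), (1 − 1/7^2)^(-1), (1 − 1/11^2)^(-1), (1 − 1/13^2)^(-1), (1 − 1/17^2)^(-1), (1 − 1/19^2)^(-1), (1 − 1/23^2)^(-1), (1 − 1/29^2)^(-1), (1 − 1/31^2)^(-1) = ∏ p^2 / (p^2 − 1) = 82920037520482019/50722704772300800.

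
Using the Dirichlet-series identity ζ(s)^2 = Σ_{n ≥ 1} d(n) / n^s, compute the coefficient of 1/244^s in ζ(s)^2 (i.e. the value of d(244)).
d(244) = 6

ζ(s)^2 = (Σ 1/m^s)(Σ 1/k^s). The coefficient of 1/n^s in the product is the number of ordered pairs (m, k) with mk = n, which equals d(n). For n = 244, divisors are [1, 2, 4, 61, 122, 244], so d(244) = 6.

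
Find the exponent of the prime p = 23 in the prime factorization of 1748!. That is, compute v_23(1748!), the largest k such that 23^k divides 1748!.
v_23(1748!) = 79

Legendre's formula: v_p(n!) = Σ_{k ≥ 1} ⌊n / p^k⌋. For p = 23, n = 1748, the terms are:
  ⌊1748/23^1⌋ = ⌊1748/23⌋ = 76
  ⌊1748/23^2⌋ = ⌊1748/529⌋ = 3
(the next term ⌊1748/23^3⌋ = 0, terminating the sum). Summing: v_23(1748!) = 76 + 3 = 79.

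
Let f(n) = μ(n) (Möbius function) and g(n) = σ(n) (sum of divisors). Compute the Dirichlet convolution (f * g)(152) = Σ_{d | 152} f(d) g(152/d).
(μ * σ)(152) = 152

Divisors of 152: [1, 2, 4, 8, 19, 38, 76, 152]. For each d | 152:
  d = 1: μ(1) · σ(152/1) = 1 · 300 = 300
  d = 2: μ(2) · σ(152/2) = -1 · 140 = -140
  d = 4: μ(4) · σ(152/4) = 0 · 60 = 0
  d = 8: μ(8) · σ(152/8) = 0 · 20 = 0
  d = 19: μ(19) · σ(152/19) = -1 · 15 = -15
  d = 38: μ(38) · σ(152/38) = 1 · 7 = 7
  d = 76: μ(76) · σ(152/76) = 0 · 3 = 0
  d = 152: μ(152) · σ(152/152) = 0 · 1 = 0
Summing: (μ * σ)(152) = 300 + -140 + 0 + 0 + -15 + 7 + 0 + 0 = 152.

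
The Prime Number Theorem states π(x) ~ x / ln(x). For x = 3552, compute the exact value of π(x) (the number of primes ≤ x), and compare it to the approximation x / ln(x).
π(3552) = 497;  x/ln(x) ≈ 434.48;  relative error ≈ 12.58%.

Directly count primes up to 3552: π(3552) = 497. The PNT approximation gives 3552/ln(3552) ≈ 3552/8.17527 ≈ 434.48. Relative error (π(x) − x/ln(x)) / π(x) ≈ 12.58%; the approximation is known to undercount slightly (Li(x) is a better estimate).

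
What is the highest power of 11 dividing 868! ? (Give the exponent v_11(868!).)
v_11(868!) = 85

Legendre's formula: v_p(n!) = Σ_{k ≥ 1} ⌊n / p^k⌋. For p = 11, n = 868, the terms are:
  ⌊868/11^1⌋ = ⌊868/11⌋ = 78
  ⌊868/11^2⌋ = ⌊868/121⌋ = 7
(the next term ⌊868/11^3⌋ = 0, terminating the sum). Summing: v_11(868!) = 78 + 7 = 85.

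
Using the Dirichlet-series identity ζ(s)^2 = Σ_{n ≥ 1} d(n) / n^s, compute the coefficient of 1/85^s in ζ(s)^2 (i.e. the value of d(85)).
d(85) = 4

ζ(s)^2 = (Σ 1/m^s)(Σ 1/k^s). The coefficient of 1/n^s in the product is the number of ordered pairs (m, k) with mk = n, which equals d(n). For n = 85, divisors are [1, 5, 17, 85], so d(85) = 4.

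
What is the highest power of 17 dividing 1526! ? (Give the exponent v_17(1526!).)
v_17(1526!) = 94

Legendre's formula: v_p(n!) = Σ_{k ≥ 1} ⌊n / p^k⌋. For p = 17, n = 1526, the terms are:
  ⌊1526/17^1⌋ = ⌊1526/17⌋ = 89
  ⌊1526/17^2⌋ = ⌊1526/289⌋ = 5
(the next term ⌊1526/17^3⌋ = 0, terminating the sum). Summing: v_17(1526!) = 89 + 5 = 94.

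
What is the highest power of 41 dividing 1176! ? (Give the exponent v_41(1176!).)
v_41(1176!) = 28

Legendre's formula: v_p(n!) = Σ_{k ≥ 1} ⌊n / p^k⌋. For p = 41, n = 1176, the terms are:
  ⌊1176/41^1⌋ = ⌊1176/41⌋ = 28
(the next term ⌊1176/41^2⌋ = 0, terminating the sum). Summing: v_41(1176!) = 28 = 28.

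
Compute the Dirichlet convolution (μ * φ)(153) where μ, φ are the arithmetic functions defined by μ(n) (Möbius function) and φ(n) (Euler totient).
(μ * φ)(153) = 60

Divisors of 153: [1, 3, 9, 17, 51, 153]. For each d | 153:
  d = 1: μ(1) · φ(153/1) = 1 · 96 = 96
  d = 3: μ(3) · φ(153/3) = -1 · 32 = -32
  d = 9: μ(9) · φ(153/9) = 0 · 16 = 0
  d = 17: μ(17) · φ(153/17) = -1 · 6 = -6
  d = 51: μ(51) · φ(153/51) = 1 · 2 = 2
  d = 153: μ(153) · φ(153/153) = 0 · 1 = 0
Summing: (μ * φ)(153) = 96 + -32 + 0 + -6 + 2 + 0 = 60.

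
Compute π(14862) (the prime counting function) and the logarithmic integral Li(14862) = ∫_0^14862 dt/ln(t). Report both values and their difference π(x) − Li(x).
π(14862) = 1740;  Li(14862) ≈ 1762.27;  π(x) − Li(x) ≈ -22.27.

Direct count of primes ≤ 14862 gives π(14862) = 1740. Numerical evaluation of the logarithmic integral gives Li(14862) ≈ 1762.27. The difference π(x) − Li(x) ≈ -22.27 is typically negative for small/moderate x (Li(x) overestimates), though Littlewood's theorem shows this sign changes infinitely often.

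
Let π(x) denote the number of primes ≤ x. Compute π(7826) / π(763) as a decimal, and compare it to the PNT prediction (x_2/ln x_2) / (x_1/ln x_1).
π(7826)/π(763) = 989/135 ≈ 7.3259;  PNT prediction ≈ 7.5935.

π(763) = 135 and π(7826) = 989, so π(7826)/π(763) ≈ 7.3259. The PNT-predicted ratio is (7826/ln(7826)) / (763/ln(763)) ≈ 7.5935. The two agree to within a few percent, as expected.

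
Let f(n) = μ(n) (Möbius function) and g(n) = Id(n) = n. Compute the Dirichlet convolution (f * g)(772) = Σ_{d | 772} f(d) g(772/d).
(μ * Id)(772) = 384

Divisors of 772: [1, 2, 4, 193, 386, 772]. For each d | 772:
  d = 1: μ(1) · Id(772/1) = 1 · 772 = 772
  d = 2: μ(2) · Id(772/2) = -1 · 386 = -386
  d = 4: μ(4) · Id(772/4) = 0 · 193 = 0
  d = 193: μ(193) · Id(772/193) = -1 · 4 = -4
  d = 386: μ(386) · Id(772/386) = 1 · 2 = 2
  d = 772: μ(772) · Id(772/772) = 0 · 1 = 0
Summing: (μ * Id)(772) = 772 + -386 + 0 + -4 + 2 + 0 = 384.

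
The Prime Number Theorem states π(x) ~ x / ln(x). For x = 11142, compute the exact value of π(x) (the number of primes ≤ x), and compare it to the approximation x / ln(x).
π(11142) = 1349;  x/ln(x) ≈ 1195.69;  relative error ≈ 11.36%.

Directly count primes up to 11142: π(11142) = 1349. The PNT approximation gives 11142/ln(11142) ≈ 11142/9.31848 ≈ 1195.69. Relative error (π(x) − x/ln(x)) / π(x) ≈ 11.36%; the approximation is known to undercount slightly (Li(x) is a better estimate).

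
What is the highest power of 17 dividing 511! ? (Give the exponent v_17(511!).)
v_17(511!) = 31

Legendre's formula: v_p(n!) = Σ_{k ≥ 1} ⌊n / p^k⌋. For p = 17, n = 511, the terms are:
  ⌊511/17^1⌋ = ⌊511/17⌋ = 30
  ⌊511/17^2⌋ = ⌊511/289⌋ = 1
(the next term ⌊511/17^3⌋ = 0, terminating the sum). Summing: v_17(511!) = 30 + 1 = 31.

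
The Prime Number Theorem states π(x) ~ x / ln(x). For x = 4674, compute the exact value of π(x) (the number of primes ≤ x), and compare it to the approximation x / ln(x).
π(4674) = 632;  x/ln(x) ≈ 553.15;  relative error ≈ 12.48%.

Directly count primes up to 4674: π(4674) = 632. The PNT approximation gives 4674/ln(4674) ≈ 4674/8.44977 ≈ 553.15. Relative error (π(x) − x/ln(x)) / π(x) ≈ 12.48%; the approximation is known to undercount slightly (Li(x) is a better estimate).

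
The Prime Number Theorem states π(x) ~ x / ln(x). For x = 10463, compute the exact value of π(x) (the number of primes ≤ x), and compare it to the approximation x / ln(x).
π(10463) = 1281;  x/ln(x) ≈ 1130.45;  relative error ≈ 11.75%.

Directly count primes up to 10463: π(10463) = 1281. The PNT approximation gives 10463/ln(10463) ≈ 10463/9.25560 ≈ 1130.45. Relative error (π(x) − x/ln(x)) / π(x) ≈ 11.75%; the approximation is known to undercount slightly (Li(x) is a better estimate).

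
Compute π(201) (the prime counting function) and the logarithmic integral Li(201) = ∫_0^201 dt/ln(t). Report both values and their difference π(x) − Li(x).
π(201) = 46;  Li(201) ≈ 50.38;  π(x) − Li(x) ≈ -4.38.

Direct count of primes ≤ 201 gives π(201) = 46. Numerical evaluation of the logarithmic integral gives Li(201) ≈ 50.38. The difference π(x) − Li(x) ≈ -4.38 is typically negative for small/moderate x (Li(x) overestimates), though Littlewood's theorem shows this sign changes infinitely often.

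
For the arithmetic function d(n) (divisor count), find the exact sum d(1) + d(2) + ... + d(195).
Σ_{n ≤ 195} d(n) = 1061

Compute d(n) for each 1 ≤ n ≤ 195: d(1) = 1, d(2) = 2, d(3) = 2, d(4) = 3, d(5) = 2, d(6) = 4, d(7) = 2, d(8) = 4, d(9) = 3, d(10) = 4, d(11) = 2, d(12) = 6, d(13) = 2, d(14) = 4, d(15) = 4, d(16) = 5, d(17) = 2, d(18) = 6, d(19) = 2, d(20) = 6, d(21) = 4, d(22) = 4, d(23) = 2, d(24) = 8, d(25) = 3, d(26) = 4, d(27) = 4, d(28) = 6, d(29) = 2, d(30) = 8, d(31) = 2, d(32) = 6, d(33) = 4, d(34) = 4, d(35) = 4, d(36) = 9, d(37) = 2, d(38) = 4, d(39) = 4, d(40) = 8, d(41) = 2, d(42) = 8, d(43) = 2, d(44) = 6, d(45) = 6, d(46) = 4, d(47) = 2, d(48) = 10, d(49) = 3, d(50) = 6, d(51) = 4, d(52) = 6, d(53) = 2, d(54) = 8, d(55) = 4, d(56) = 8, d(57) = 4, d(58) = 4, d(59) = 2, d(60) = 12, d(61) = 2, d(62) = 4, d(63) = 6, d(64) = 7, d(65) = 4, d(66) = 8, d(67) = 2, d(68) = 6, d(69) = 4, d(70) = 8, d(71) = 2, d(72) = 12, d(73) = 2, d(74) = 4, d(75) = 6, d(76) = 6, d(77) = 4, d(78) = 8, d(79) = 2, d(80) = 10, d(81) = 5, d(82) = 4, d(83) = 2, d(84) = 12, d(85) = 4, d(86) = 4, d(87) = 4, d(88) = 8, d(89) = 2, d(90) = 12, d(91) = 4, d(92) = 6, d(93) = 4, d(94) = 4, d(95) = 4, d(96) = 12, d(97) = 2, d(98) = 6, d(99) = 6, d(100) = 9, d(101) = 2, d(102) = 8, d(103) = 2, d(104) = 8, d(105) = 8, d(106) = 4, d(107) = 2, d(108) = 12, d(109) = 2, d(110) = 8, d(111) = 4, d(112) = 10, d(113) = 2, d(114) = 8, d(115) = 4, d(116) = 6, d(117) = 6, d(118) = 4, d(119) = 4, d(120) = 16, d(121) = 3, d(122) = 4, d(123) = 4, d(124) = 6, d(125) = 4, d(126) = 12, d(127) = 2, d(128) = 8, d(129) = 4, d(130) = 8, d(131) = 2, d(132) = 12, d(133) = 4, d(134) = 4, d(135) = 8, d(136) = 8, d(137) = 2, d(138) = 8, d(139) = 2, d(140) = 12, d(141) = 4, d(142) = 4, d(143) = 4, d(144) = 15, d(145) = 4, d(146) = 4, d(147) = 6, d(148) = 6, d(149) = 2, d(150) = 12, d(151) = 2, d(152) = 8, d(153) = 6, d(154) = 8, d(155) = 4, d(156) = 12, d(157) = 2, d(158) = 4, d(159) = 4, d(160) = 12, d(161) = 4, d(162) = 10, d(163) = 2, d(164) = 6, d(165) = 8, d(166) = 4, d(167) = 2, d(168) = 16, d(169) = 3, d(170) = 8, d(171) = 6, d(172) = 6, d(173) = 2, d(174) = 8, d(175) = 6, d(176) = 10, d(177) = 4, d(178) = 4, d(179) = 2, d(180) = 18, d(181) = 2, d(182) = 8, d(183) = 4, d(184) = 8, d(185) = 4, d(186) = 8, d(187) = 4, d(188) = 6, d(189) = 8, d(190) = 8, d(191) = 2, d(192) = 14, d(193) = 2, d(194) = 4, d(195) = 8. Summing all 195 values: 1061. (Dirichlet's divisor formula: Σ_{n ≤ x} d(n) = x ln(x) + (2γ − 1) x + O(√x). For x = 195, the asymptotic estimate is ≈ 1058.35.)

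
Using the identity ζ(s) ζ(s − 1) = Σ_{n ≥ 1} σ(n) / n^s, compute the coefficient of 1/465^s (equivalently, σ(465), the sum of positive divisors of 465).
σ(465) = 768

In the product (Σ m^0/m^s)(Σ k / k^s) = Σ (Σ_{d | n} d) / n^s, the coefficient of 1/n^s is σ(n) = Σ_{d | n} d. For n = 465, divisors are [1, 3, 5, 15, 31, 93, 155, 465]; summing: σ(465) = 768.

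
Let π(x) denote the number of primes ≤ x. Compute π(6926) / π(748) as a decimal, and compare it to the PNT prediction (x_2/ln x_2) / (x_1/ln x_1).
π(6926)/π(748) = 890/132 ≈ 6.7424;  PNT prediction ≈ 6.9289.

π(748) = 132 and π(6926) = 890, so π(6926)/π(748) ≈ 6.7424. The PNT-predicted ratio is (6926/ln(6926)) / (748/ln(748)) ≈ 6.9289. The two agree to within a few percent, as expected.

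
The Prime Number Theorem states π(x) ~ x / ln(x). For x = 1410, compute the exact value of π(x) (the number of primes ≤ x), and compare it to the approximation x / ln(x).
π(1410) = 223;  x/ln(x) ≈ 194.45;  relative error ≈ 12.80%.

Directly count primes up to 1410: π(1410) = 223. The PNT approximation gives 1410/ln(1410) ≈ 1410/7.25134 ≈ 194.45. Relative error (π(x) − x/ln(x)) / π(x) ≈ 12.80%; the approximation is known to undercount slightly (Li(x) is a better estimate).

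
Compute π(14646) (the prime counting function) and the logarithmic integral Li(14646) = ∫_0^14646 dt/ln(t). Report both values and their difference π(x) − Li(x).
π(14646) = 1715;  Li(14646) ≈ 1739.76;  π(x) − Li(x) ≈ -24.76.

Direct count of primes ≤ 14646 gives π(14646) = 1715. Numerical evaluation of the logarithmic integral gives Li(14646) ≈ 1739.76. The difference π(x) − Li(x) ≈ -24.76 is typically negative for small/moderate x (Li(x) overestimates), though Littlewood's theorem shows this sign changes infinitely often.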